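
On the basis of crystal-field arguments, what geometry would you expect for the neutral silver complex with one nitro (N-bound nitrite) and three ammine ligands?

Summing ligand charges against the 0 overall charge gives an oxidation state of +1 for silver.
Silver is a group-11 element; Ag(I) is therefore d¹⁰.
With 4 monodentate ligands the coordination number is 4.
A d¹⁰ ion has no crystal-field stabilisation preference between square planar and tetrahedral, so four ligands adopt the sterically favoured tetrahedral geometry.

tetrahedral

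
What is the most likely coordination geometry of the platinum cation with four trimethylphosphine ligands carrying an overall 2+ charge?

square planar

Ligand charges: trimethylphosphine is neutral. With an overall charge of +2 the platinum centre must be in the +2 oxidation state.
Group 10 minus oxidation state 2 gives a d⁸ configuration.
Coordination number: 4.
A 5d d⁸ ion has a large crystal-field splitting; square planar leaves the high-energy d_{x²−y²} orbital empty and maximises CFSE.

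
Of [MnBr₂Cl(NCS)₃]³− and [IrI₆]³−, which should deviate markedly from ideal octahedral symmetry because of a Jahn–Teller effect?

[MnBr₂Cl(NCS)₃]³−: Each bromide is −1; each chloride is −1; each isothiocyanate is −1; balancing the −3 overall charge requires Mn(III). Mn sits in group 7, so the d-electron count is 7 − 3 = 4. Bromide, chloride, and isothiocyanate are weak-field ligands for a first-row metal, so the complex is high-spin. The t₂g³e_g¹ (high-spin) configuration has an unevenly filled e_g set; the Jahn–Teller theorem predicts a tetragonal distortion (typically axial elongation) to lift the degeneracy.
[IrI₆]³−: Each iodide is −1; balancing the −3 overall charge requires Ir(III). Group 9 minus oxidation state 3 gives a d⁶ configuration. A 5d ion has a large Δₒ and is invariably low-spin. The d⁶ configuration leaves the e_g set evenly filled (or empty) — no strong Jahn–Teller driving force.

[MnBr₂Cl(NCS)₃]³−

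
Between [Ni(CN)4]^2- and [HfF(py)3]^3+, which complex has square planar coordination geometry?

For [Ni(CN)4]^2-: Ligand charges: each cyanide is −1. With an overall charge of −2 the nickel centre must be in the +2 oxidation state. Group 10 minus oxidation state 2 gives a d⁸ configuration. Cyanide is a strong-field ligand (high in the spectrochemical series). A 3d d⁸ ion with strong-field ligands gains enough CFSE to favour square planar over tetrahedral. → square planar.
For [HfF(py)3]^3+: Summing ligand charges against the +3 overall charge gives an oxidation state of +4 for hafnium. Hafnium is a group-4 element; Hf(IV) is therefore d⁰. A d⁰ ion has no crystal-field stabilisation preference between square planar and tetrahedral, so four ligands adopt the sterically favoured tetrahedral geometry. → tetrahedral.

[Ni(CN)4]^2-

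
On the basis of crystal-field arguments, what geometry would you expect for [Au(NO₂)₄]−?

Ligand charges: each nitro (N-bound nitrite) is −1. With an overall charge of −1 the gold centre must be in the +3 oxidation state.
Au sits in group 11, so the d-electron count is 11 − 3 = 8.
With 4 monodentate ligands the coordination number is 4.
A 5d d⁸ ion has a large crystal-field splitting; square planar leaves the high-energy d_{x²−y²} orbital empty and maximises CFSE.

square planar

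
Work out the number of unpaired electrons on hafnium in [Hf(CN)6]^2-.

Summing ligand charges against the −2 overall charge gives an oxidation state of +4 for hafnium.
Hafnium is a group-4 element; Hf(IV) is therefore d⁰.
In an octahedral field the d⁰ configuration is t₂g⁰e_g⁰, giving 0 unpaired electrons.

0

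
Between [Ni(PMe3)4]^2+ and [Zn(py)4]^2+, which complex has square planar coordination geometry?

[Ni(PMe3)4]^2+

For [Ni(PMe3)4]^2+: Ligand charges: trimethylphosphine is neutral. With an overall charge of +2 the nickel centre must be in the +2 oxidation state. Group 10 minus oxidation state 2 gives a d⁸ configuration. Trimethylphosphine is a strong-field ligand (high in the spectrochemical series). A 3d d⁸ ion with strong-field ligands gains enough CFSE to favour square planar over tetrahedral. → square planar.
For [Zn(py)4]^2+: Summing ligand charges against the +2 overall charge gives an oxidation state of +2 for zinc. Zinc is a group-12 element; Zn(II) is therefore d¹⁰. A d¹⁰ ion has no crystal-field stabilisation preference between square planar and tetrahedral, so four ligands adopt the sterically favoured tetrahedral geometry. → tetrahedral.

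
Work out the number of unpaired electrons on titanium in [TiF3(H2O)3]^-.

2 unpaired electrons

Summing ligand charges against the −1 overall charge gives an oxidation state of +2 for titanium.
Ti sits in group 4, so the d-electron count is 4 − 2 = 2.
In an octahedral field the d² configuration is t₂g²e_g⁰ (only one arrangement possible), giving 2 unpaired electrons.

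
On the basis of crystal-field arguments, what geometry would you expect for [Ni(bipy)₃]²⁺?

octahedral

2,2′-bipyridine is neutral; balancing the +2 overall charge requires Ni(II).
Group 10 minus oxidation state 2 gives a d⁸ configuration.
Counting donor atoms: 3×2,2′-bipyridine (bidentate) → 6 donors. Coordination number = 6.
Six donors around a single metal centre give an octahedral coordination sphere.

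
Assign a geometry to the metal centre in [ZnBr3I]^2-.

Ligand charges: each bromide is −1; each iodide is −1. With an overall charge of −2 the zinc centre must be in the +2 oxidation state.
Zn sits in group 12, so the d-electron count is 12 − 2 = 10.
With 4 monodentate ligands the coordination number is 4.
A d¹⁰ ion has no crystal-field stabilisation preference between square planar and tetrahedral, so four ligands adopt the sterically favoured tetrahedral geometry.

tetrahedral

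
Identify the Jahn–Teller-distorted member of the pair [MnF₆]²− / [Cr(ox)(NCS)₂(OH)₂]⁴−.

[Cr(ox)(NCS)₂(OH)₂]⁴−

[MnF₆]²−: Summing ligand charges against the −2 overall charge gives an oxidation state of +4 for manganese. Mn sits in group 7, so the d-electron count is 7 − 4 = 3. The d³ configuration leaves the e_g set evenly filled (or empty) — no strong Jahn–Teller driving force.
[Cr(ox)(NCS)₂(OH)₂]⁴−: Each oxalate is −2; each isothiocyanate is −1; each hydroxide is −1; balancing the −4 overall charge requires Cr(II). Chromium is a group-6 element; Cr(II) is therefore d⁴. Hydroxide, isothiocyanate, and oxalate are weak-field ligands for a first-row metal, so the complex is high-spin. The t₂g³e_g¹ (high-spin) configuration has an unevenly filled e_g set; the Jahn–Teller theorem predicts a tetragonal distortion (typically axial elongation) to lift the degeneracy.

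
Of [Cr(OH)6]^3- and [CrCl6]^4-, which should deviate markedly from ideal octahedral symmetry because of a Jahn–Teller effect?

[Cr(OH)6]^3-: Summing ligand charges against the −3 overall charge gives an oxidation state of +3 for chromium. Cr sits in group 6, so the d-electron count is 6 − 3 = 3. The d³ configuration leaves the e_g set evenly filled (or empty) — no strong Jahn–Teller driving force.
[CrCl6]^4-: Each chloride is −1; balancing the −4 overall charge requires Cr(II). Cr sits in group 6, so the d-electron count is 6 − 2 = 4. Chloride is a weak-field ligand for a first-row metal, so the complex is high-spin. The t₂g³e_g¹ (high-spin) configuration has an unevenly filled e_g set; the Jahn–Teller theorem predicts a tetragonal distortion (typically axial elongation) to lift the degeneracy.

[CrCl6]^4-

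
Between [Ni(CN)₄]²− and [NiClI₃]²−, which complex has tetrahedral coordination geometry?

For [Ni(CN)₄]²−: Summing ligand charges against the −2 overall charge gives an oxidation state of +2 for nickel. Ni sits in group 10, so the d-electron count is 10 − 2 = 8. Cyanide is a strong-field ligand (high in the spectrochemical series). A 3d d⁸ ion with strong-field ligands gains enough CFSE to favour square planar over tetrahedral. → square planar.
For [NiClI₃]²−: Ligand charges: each chloride is −1; each iodide is −1. With an overall charge of −2 the nickel centre must be in the +2 oxidation state. Group 10 minus oxidation state 2 gives a d⁸ configuration. Chloride and iodide are weak-field ligands. With weak-field ligands the CFSE gain from square planar is small, so a 3d d⁸ ion takes the sterically preferred tetrahedral geometry. → tetrahedral.

[NiClI₃]²−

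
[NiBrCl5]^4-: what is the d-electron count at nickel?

Summing ligand charges against the −4 overall charge gives an oxidation state of +2 for nickel.
Ni sits in group 10, so the d-electron count is 10 − 2 = 8.

d8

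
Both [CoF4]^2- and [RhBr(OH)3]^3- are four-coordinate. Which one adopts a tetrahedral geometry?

For [CoF4]^2-: Each fluoride is −1; balancing the −2 overall charge requires Co(II). Cobalt is a group-9 element; Co(II) is therefore d⁷. For a high-spin 3d d⁷ ion with weak-field ligands the small Δₜ gives little square-planar CFSE advantage, so four ligands adopt the sterically favoured tetrahedral geometry. → tetrahedral.
For [RhBr(OH)3]^3-: Ligand charges: each bromide is −1; each hydroxide is −1. With an overall charge of −3 the rhodium centre must be in the +1 oxidation state. Group 9 minus oxidation state 1 gives a d⁸ configuration. A 4d d⁸ ion has a large crystal-field splitting; square planar leaves the high-energy d_{x²−y²} orbital empty and maximises CFSE. → square planar.

[CoF4]^2-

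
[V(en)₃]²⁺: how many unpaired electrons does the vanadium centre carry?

3 unpaired electrons

Ethylenediamine is neutral; balancing the +2 overall charge requires V(II).
Group 5 minus oxidation state 2 gives a d³ configuration.
Counting donor atoms: 3×ethylenediamine (bidentate) → 6 donors. Coordination number = 6.
In an octahedral field the d³ configuration is t₂g³e_g⁰ (only one arrangement possible), giving 3 unpaired electrons.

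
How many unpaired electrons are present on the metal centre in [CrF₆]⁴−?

4 unpaired electrons

Summing ligand charges against the −4 overall charge gives an oxidation state of +2 for chromium.
Cr sits in group 6, so the d-electron count is 6 − 2 = 4.
The spin state decides the count: Fluoride is a weak-field ligand for a first-row metal, so the complex is high-spin.
An octahedral high-spin d⁴ ion is t₂g³e_g¹, giving 4 unpaired electrons.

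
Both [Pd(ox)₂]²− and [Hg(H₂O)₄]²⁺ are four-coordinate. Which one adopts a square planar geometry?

For [Pd(ox)₂]²−: Summing ligand charges against the −2 overall charge gives an oxidation state of +2 for palladium. Pd sits in group 10, so the d-electron count is 10 − 2 = 8. A 4d d⁸ ion has a large crystal-field splitting; square planar leaves the high-energy d_{x²−y²} orbital empty and maximises CFSE. → square planar.
For [Hg(H₂O)₄]²⁺: Summing ligand charges against the +2 overall charge gives an oxidation state of +2 for mercury. Hg sits in group 12, so the d-electron count is 12 − 2 = 10. A d¹⁰ ion has no crystal-field stabilisation preference between square planar and tetrahedral, so four ligands adopt the sterically favoured tetrahedral geometry. → tetrahedral.

[Pd(ox)₂]²−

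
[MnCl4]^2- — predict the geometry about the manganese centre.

tetrahedral

Ligand charges: each chloride is −1. With an overall charge of −2 the manganese centre must be in the +2 oxidation state.
Manganese is a group-7 element; Mn(II) is therefore d⁵.
With 4 monodentate ligands the coordination number is 4.
Chloride is a weak-field ligand.
A high-spin d⁵ ion has zero CFSE in either geometry, so four ligands adopt the sterically favoured tetrahedral geometry.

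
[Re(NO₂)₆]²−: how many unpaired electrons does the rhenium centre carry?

3 unpaired electrons

Each nitro (N-bound nitrite) is −1; balancing the −2 overall charge requires Re(IV).
Rhenium is a group-7 element; Re(IV) is therefore d³.
In an octahedral field the d³ configuration is t₂g³e_g⁰ (only one arrangement possible), giving 3 unpaired electrons.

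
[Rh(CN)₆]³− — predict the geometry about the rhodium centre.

Summing ligand charges against the −3 overall charge gives an oxidation state of +3 for rhodium.
Rh sits in group 9, so the d-electron count is 9 − 3 = 6.
Coordination number: 6.
Six donors around a single metal centre give an octahedral coordination sphere.

octahedral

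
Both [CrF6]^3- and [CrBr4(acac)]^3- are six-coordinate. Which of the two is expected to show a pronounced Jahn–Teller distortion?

[CrF6]^3-: Summing ligand charges against the −3 overall charge gives an oxidation state of +3 for chromium. Group 6 minus oxidation state 3 gives a d³ configuration. The d³ configuration leaves the e_g set evenly filled (or empty) — no strong Jahn–Teller driving force.
[CrBr4(acac)]^3-: Summing ligand charges against the −3 overall charge gives an oxidation state of +2 for chromium. Chromium is a group-6 element; Cr(II) is therefore d⁴. Acetylacetonate and bromide are weak-field ligands for a first-row metal, so the complex is high-spin. The t₂g³e_g¹ (high-spin) configuration has an unevenly filled e_g set; the Jahn–Teller theorem predicts a tetragonal distortion (typically axial elongation) to lift the degeneracy.

[CrBr4(acac)]^3-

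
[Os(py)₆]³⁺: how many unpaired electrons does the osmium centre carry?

1 unpaired electron

Ligand charges: pyridine is neutral. With an overall charge of +3 the osmium centre must be in the +3 oxidation state.
Group 8 minus oxidation state 3 gives a d⁵ configuration.
The spin state decides the count: a 5d ion has a large Δₒ and is invariably low-spin.
An octahedral low-spin d⁵ ion is t₂g⁵e_g⁰, giving 1 unpaired electron.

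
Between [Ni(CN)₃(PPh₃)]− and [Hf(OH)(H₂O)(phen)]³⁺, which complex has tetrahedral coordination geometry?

[Hf(OH)(H₂O)(phen)]³⁺

For [Ni(CN)₃(PPh₃)]−: Ligand charges: each cyanide is −1; triphenylphosphine is neutral. With an overall charge of −1 the nickel centre must be in the +2 oxidation state. Nickel is a group-10 element; Ni(II) is therefore d⁸. Cyanide and triphenylphosphine are strong-field ligands (high in the spectrochemical series). A 3d d⁸ ion with strong-field ligands gains enough CFSE to favour square planar over tetrahedral. → square planar.
For [Hf(OH)(H₂O)(phen)]³⁺: Each hydroxide is −1; water is neutral; 1,10-phenanthroline is neutral; balancing the +3 overall charge requires Hf(IV). Hf sits in group 4, so the d-electron count is 4 − 4 = 0. A d⁰ ion has no crystal-field stabilisation preference between square planar and tetrahedral, so four ligands adopt the sterically favoured tetrahedral geometry. → tetrahedral.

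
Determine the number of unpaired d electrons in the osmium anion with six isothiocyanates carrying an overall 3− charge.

Each isothiocyanate is −1; balancing the −3 overall charge requires Os(III).
Os sits in group 8, so the d-electron count is 8 − 3 = 5.
The spin state decides the count: a 5d ion has a large Δₒ and is invariably low-spin.
An octahedral low-spin d⁵ ion is t₂g⁵e_g⁰, giving 1 unpaired electron.

1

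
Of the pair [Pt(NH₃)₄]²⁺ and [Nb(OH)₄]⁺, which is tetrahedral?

[Nb(OH)₄]⁺

For [Pt(NH₃)₄]²⁺: Summing ligand charges against the +2 overall charge gives an oxidation state of +2 for platinum. Pt sits in group 10, so the d-electron count is 10 − 2 = 8. A 5d d⁸ ion has a large crystal-field splitting; square planar leaves the high-energy d_{x²−y²} orbital empty and maximises CFSE. → square planar.
For [Nb(OH)₄]⁺: Each hydroxide is −1; balancing the +1 overall charge requires Nb(V). Group 5 minus oxidation state 5 gives a d⁰ configuration. A d⁰ ion has no crystal-field stabilisation preference between square planar and tetrahedral, so four ligands adopt the sterically favoured tetrahedral geometry. → tetrahedral.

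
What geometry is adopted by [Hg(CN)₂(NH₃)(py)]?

Each cyanide is −1; ammonia is neutral; pyridine is neutral; balancing the 0 overall charge requires Hg(II).
Group 12 minus oxidation state 2 gives a d¹⁰ configuration.
Coordination number: 4.
A d¹⁰ ion has no crystal-field stabilisation preference between square planar and tetrahedral, so four ligands adopt the sterically favoured tetrahedral geometry.

tetrahedral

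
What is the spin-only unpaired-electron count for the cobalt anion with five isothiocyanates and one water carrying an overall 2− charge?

Ligand charges: each isothiocyanate is −1; water is neutral. With an overall charge of −2 the cobalt centre must be in the +3 oxidation state.
Cobalt is a group-9 element; Co(III) is therefore d⁶.
The spin state decides the count: Co(III) has an exceptionally large octahedral splitting and is low-spin with essentially every ligand except fluoride.
An octahedral low-spin d⁶ ion is t₂g⁶e_g⁰, giving 0 unpaired electrons.

0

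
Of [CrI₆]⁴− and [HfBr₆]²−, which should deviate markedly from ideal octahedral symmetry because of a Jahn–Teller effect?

[CrI₆]⁴−: Ligand charges: each iodide is −1. With an overall charge of −4 the chromium centre must be in the +2 oxidation state. Cr sits in group 6, so the d-electron count is 6 − 2 = 4. Iodide is a weak-field ligand for a first-row metal, so the complex is high-spin. The t₂g³e_g¹ (high-spin) configuration has an unevenly filled e_g set; the Jahn–Teller theorem predicts a tetragonal distortion (typically axial elongation) to lift the degeneracy.
[HfBr₆]²−: Summing ligand charges against the −2 overall charge gives an oxidation state of +4 for hafnium. Hafnium is a group-4 element; Hf(IV) is therefore d⁰. The d⁰ configuration leaves the e_g set evenly filled (or empty) — no strong Jahn–Teller driving force.

[CrI₆]⁴−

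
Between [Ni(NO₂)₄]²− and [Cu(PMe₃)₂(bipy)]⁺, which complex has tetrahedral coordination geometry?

[Cu(PMe₃)₂(bipy)]⁺

For [Ni(NO₂)₄]²−: Each nitro (N-bound nitrite) is −1; balancing the −2 overall charge requires Ni(II). Group 10 minus oxidation state 2 gives a d⁸ configuration. Nitro (N-bound nitrite) is a strong-field ligand (high in the spectrochemical series). A 3d d⁸ ion with strong-field ligands gains enough CFSE to favour square planar over tetrahedral. → square planar.
For [Cu(PMe₃)₂(bipy)]⁺: Trimethylphosphine is neutral; 2,2′-bipyridine is neutral; balancing the +1 overall charge requires Cu(I). Cu sits in group 11, so the d-electron count is 11 − 1 = 10. A d¹⁰ ion has no crystal-field stabilisation preference between square planar and tetrahedral, so four ligands adopt the sterically favoured tetrahedral geometry. → tetrahedral.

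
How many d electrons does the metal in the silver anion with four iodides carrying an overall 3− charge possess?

Summing ligand charges against the −3 overall charge gives an oxidation state of +1 for silver.
Group 11 minus oxidation state 1 gives a d¹⁰ configuration.

d¹⁰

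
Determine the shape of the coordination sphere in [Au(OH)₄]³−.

Ligand charges: each hydroxide is −1. With an overall charge of −3 the gold centre must be in the +1 oxidation state.
Au sits in group 11, so the d-electron count is 11 − 1 = 10.
Coordination number: 4.
A d¹⁰ ion has no crystal-field stabilisation preference between square planar and tetrahedral, so four ligands adopt the sterically favoured tetrahedral geometry.

tetrahedral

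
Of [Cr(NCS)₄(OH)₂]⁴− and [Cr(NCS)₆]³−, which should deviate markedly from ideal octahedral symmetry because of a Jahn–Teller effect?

[Cr(NCS)₄(OH)₂]⁴−

[Cr(NCS)₄(OH)₂]⁴−: Summing ligand charges against the −4 overall charge gives an oxidation state of +2 for chromium. Chromium is a group-6 element; Cr(II) is therefore d⁴. Hydroxide and isothiocyanate are weak-field ligands for a first-row metal, so the complex is high-spin. The t₂g³e_g¹ (high-spin) configuration has an unevenly filled e_g set; the Jahn–Teller theorem predicts a tetragonal distortion (typically axial elongation) to lift the degeneracy.
[Cr(NCS)₆]³−: Each isothiocyanate is −1; balancing the −3 overall charge requires Cr(III). Group 6 minus oxidation state 3 gives a d³ configuration. The d³ configuration leaves the e_g set evenly filled (or empty) — no strong Jahn–Teller driving force.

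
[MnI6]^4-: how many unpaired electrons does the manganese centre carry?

Ligand charges: each iodide is −1. With an overall charge of −4 the manganese centre must be in the +2 oxidation state.
Manganese is a group-7 element; Mn(II) is therefore d⁵.
The spin state decides the count: Iodide is a weak-field ligand for a first-row metal, so the complex is high-spin.
An octahedral high-spin d⁵ ion is t₂g³e_g², giving 5 unpaired electrons.

5 unpaired electrons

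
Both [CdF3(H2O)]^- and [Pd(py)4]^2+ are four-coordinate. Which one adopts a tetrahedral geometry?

For [CdF3(H2O)]^-: Summing ligand charges against the −1 overall charge gives an oxidation state of +2 for cadmium. Group 12 minus oxidation state 2 gives a d¹⁰ configuration. A d¹⁰ ion has no crystal-field stabilisation preference between square planar and tetrahedral, so four ligands adopt the sterically favoured tetrahedral geometry. → tetrahedral.
For [Pd(py)4]^2+: Summing ligand charges against the +2 overall charge gives an oxidation state of +2 for palladium. Group 10 minus oxidation state 2 gives a d⁸ configuration. A 4d d⁸ ion has a large crystal-field splitting; square planar leaves the high-energy d_{x²−y²} orbital empty and maximises CFSE. → square planar.

[CdF3(H2O)]^-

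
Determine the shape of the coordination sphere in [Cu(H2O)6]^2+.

octahedral

Summing ligand charges against the +2 overall charge gives an oxidation state of +2 for copper.
Copper is a group-11 element; Cu(II) is therefore d⁹.
Coordination number: 6.
Six donors around a single metal centre give an octahedral coordination sphere.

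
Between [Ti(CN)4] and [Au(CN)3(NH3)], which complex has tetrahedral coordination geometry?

For [Ti(CN)4]: Summing ligand charges against the 0 overall charge gives an oxidation state of +4 for titanium. Titanium is a group-4 element; Ti(IV) is therefore d⁰. A d⁰ ion has no crystal-field stabilisation preference between square planar and tetrahedral, so four ligands adopt the sterically favoured tetrahedral geometry. → tetrahedral.
For [Au(CN)3(NH3)]: Summing ligand charges against the 0 overall charge gives an oxidation state of +3 for gold. Gold is a group-11 element; Au(III) is therefore d⁸. A 5d d⁸ ion has a large crystal-field splitting; square planar leaves the high-energy d_{x²−y²} orbital empty and maximises CFSE. → square planar.

[Ti(CN)4]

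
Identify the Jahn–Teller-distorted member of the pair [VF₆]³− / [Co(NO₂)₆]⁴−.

[VF₆]³−: Each fluoride is −1; balancing the −3 overall charge requires V(III). V sits in group 5, so the d-electron count is 5 − 3 = 2. The d² configuration leaves the e_g set evenly filled (or empty) — no strong Jahn–Teller driving force.
[Co(NO₂)₆]⁴−: Summing ligand charges against the −4 overall charge gives an oxidation state of +2 for cobalt. Co sits in group 9, so the d-electron count is 9 − 2 = 7. Nitro (N-bound nitrite) is a strong-field ligand (high in the spectrochemical series) for a first-row metal, so the complex is low-spin. The t₂g⁶e_g¹ (low-spin) configuration has an unevenly filled e_g set; the Jahn–Teller theorem predicts a tetragonal distortion (typically axial elongation) to lift the degeneracy.

[Co(NO₂)₆]⁴−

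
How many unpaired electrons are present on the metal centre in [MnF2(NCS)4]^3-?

4

Summing ligand charges against the −3 overall charge gives an oxidation state of +3 for manganese.
Manganese is a group-7 element; Mn(III) is therefore d⁴.
The spin state decides the count: Fluoride and isothiocyanate are weak-field ligands for a first-row metal, so the complex is high-spin.
An octahedral high-spin d⁴ ion is t₂g³e_g¹, giving 4 unpaired electrons.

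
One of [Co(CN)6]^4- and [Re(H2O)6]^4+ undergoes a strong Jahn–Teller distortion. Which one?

[Co(CN)6]^4-: Summing ligand charges against the −4 overall charge gives an oxidation state of +2 for cobalt. Group 9 minus oxidation state 2 gives a d⁷ configuration. Cyanide is a strong-field ligand (high in the spectrochemical series) for a first-row metal, so the complex is low-spin. The t₂g⁶e_g¹ (low-spin) configuration has an unevenly filled e_g set; the Jahn–Teller theorem predicts a tetragonal distortion (typically axial elongation) to lift the degeneracy.
[Re(H2O)6]^4+: Water is neutral; balancing the +4 overall charge requires Re(IV). Re sits in group 7, so the d-electron count is 7 − 4 = 3. The d³ configuration leaves the e_g set evenly filled (or empty) — no strong Jahn–Teller driving force.

[Co(CN)6]^4-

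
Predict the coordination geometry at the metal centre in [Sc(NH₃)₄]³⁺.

Ligand charges: ammonia is neutral. With an overall charge of +3 the scandium centre must be in the +3 oxidation state.
Sc sits in group 3, so the d-electron count is 3 − 3 = 0.
With 4 monodentate ligands the coordination number is 4.
A d⁰ ion has no crystal-field stabilisation preference between square planar and tetrahedral, so four ligands adopt the sterically favoured tetrahedral geometry.

tetrahedral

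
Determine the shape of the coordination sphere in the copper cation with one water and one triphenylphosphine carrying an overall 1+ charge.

linear

Water is neutral; triphenylphosphine is neutral; balancing the +1 overall charge requires Cu(I).
Group 11 minus oxidation state 1 gives a d¹⁰ configuration.
Coordination number: 2.
A d¹⁰ ion with only two ligands adopts a linear arrangement (sp hybridisation; no CFSE preference).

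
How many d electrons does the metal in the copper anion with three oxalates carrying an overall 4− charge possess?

d⁹

Each oxalate is −2; balancing the −4 overall charge requires Cu(II).
Copper is a group-11 element; Cu(II) is therefore d⁹.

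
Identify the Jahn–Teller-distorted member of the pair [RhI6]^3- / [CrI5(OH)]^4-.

[CrI5(OH)]^4-

[RhI6]^3-: Ligand charges: each iodide is −1. With an overall charge of −3 the rhodium centre must be in the +3 oxidation state. Group 9 minus oxidation state 3 gives a d⁶ configuration. A 4d ion has a large Δₒ and is invariably low-spin. The d⁶ configuration leaves the e_g set evenly filled (or empty) — no strong Jahn–Teller driving force.
[CrI5(OH)]^4-: Ligand charges: each iodide is −1; each hydroxide is −1. With an overall charge of −4 the chromium centre must be in the +2 oxidation state. Cr sits in group 6, so the d-electron count is 6 − 2 = 4. Hydroxide and iodide are weak-field ligands for a first-row metal, so the complex is high-spin. The t₂g³e_g¹ (high-spin) configuration has an unevenly filled e_g set; the Jahn–Teller theorem predicts a tetragonal distortion (typically axial elongation) to lift the degeneracy.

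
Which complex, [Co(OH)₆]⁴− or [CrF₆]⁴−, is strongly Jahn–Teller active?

[CrF₆]⁴−

[Co(OH)₆]⁴−: Summing ligand charges against the −4 overall charge gives an oxidation state of +2 for cobalt. Co sits in group 9, so the d-electron count is 9 − 2 = 7. Hydroxide is a weak-field ligand for a first-row metal, so the complex is high-spin. The d⁷ configuration leaves the e_g set evenly filled (or empty) — no strong Jahn–Teller driving force.
[CrF₆]⁴−: Summing ligand charges against the −4 overall charge gives an oxidation state of +2 for chromium. Cr sits in group 6, so the d-electron count is 6 − 2 = 4. Fluoride is a weak-field ligand for a first-row metal, so the complex is high-spin. The t₂g³e_g¹ (high-spin) configuration has an unevenly filled e_g set; the Jahn–Teller theorem predicts a tetragonal distortion (typically axial elongation) to lift the degeneracy.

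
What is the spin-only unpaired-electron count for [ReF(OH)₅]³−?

Each fluoride is −1; each hydroxide is −1; balancing the −3 overall charge requires Re(III).
Re sits in group 7, so the d-electron count is 7 − 3 = 4.
The spin state decides the count: a 5d ion has a large Δₒ and is invariably low-spin.
An octahedral low-spin d⁴ ion is t₂g⁴e_g⁰, giving 2 unpaired electrons.

2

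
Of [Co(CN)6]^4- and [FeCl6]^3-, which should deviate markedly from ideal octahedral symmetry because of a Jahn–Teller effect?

[Co(CN)6]^4-

[Co(CN)6]^4-: Summing ligand charges against the −4 overall charge gives an oxidation state of +2 for cobalt. Group 9 minus oxidation state 2 gives a d⁷ configuration. Cyanide is a strong-field ligand (high in the spectrochemical series) for a first-row metal, so the complex is low-spin. The t₂g⁶e_g¹ (low-spin) configuration has an unevenly filled e_g set; the Jahn–Teller theorem predicts a tetragonal distortion (typically axial elongation) to lift the degeneracy.
[FeCl6]^3-: Each chloride is −1; balancing the −3 overall charge requires Fe(III). Iron is a group-8 element; Fe(III) is therefore d⁵. Chloride is a weak-field ligand for a first-row metal, so the complex is high-spin. The d⁵ configuration leaves the e_g set evenly filled (or empty) — no strong Jahn–Teller driving force.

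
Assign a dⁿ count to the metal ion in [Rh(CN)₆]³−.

d6

Each cyanide is −1; balancing the −3 overall charge requires Rh(III).
Group 9 minus oxidation state 3 gives a d⁶ configuration.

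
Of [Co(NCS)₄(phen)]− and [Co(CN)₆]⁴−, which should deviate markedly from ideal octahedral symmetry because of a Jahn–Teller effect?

[Co(NCS)₄(phen)]−: Summing ligand charges against the −1 overall charge gives an oxidation state of +3 for cobalt. Cobalt is a group-9 element; Co(III) is therefore d⁶. Co(III) has an exceptionally large octahedral splitting and is low-spin with essentially every ligand except fluoride. The d⁶ configuration leaves the e_g set evenly filled (or empty) — no strong Jahn–Teller driving force.
[Co(CN)₆]⁴−: Summing ligand charges against the −4 overall charge gives an oxidation state of +2 for cobalt. Co sits in group 9, so the d-electron count is 9 − 2 = 7. Cyanide is a strong-field ligand (high in the spectrochemical series) for a first-row metal, so the complex is low-spin. The t₂g⁶e_g¹ (low-spin) configuration has an unevenly filled e_g set; the Jahn–Teller theorem predicts a tetragonal distortion (typically axial elongation) to lift the degeneracy.

[Co(CN)₆]⁴−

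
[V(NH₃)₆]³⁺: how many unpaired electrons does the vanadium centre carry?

Ammonia is neutral; balancing the +3 overall charge requires V(III).
Group 5 minus oxidation state 3 gives a d² configuration.
In an octahedral field the d² configuration is t₂g²e_g⁰ (only one arrangement possible), giving 2 unpaired electrons.

2 unpaired electrons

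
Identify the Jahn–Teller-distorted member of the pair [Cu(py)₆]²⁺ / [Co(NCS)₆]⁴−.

[Cu(py)₆]²⁺: Ligand charges: pyridine is neutral. With an overall charge of +2 the copper centre must be in the +2 oxidation state. Group 11 minus oxidation state 2 gives a d⁹ configuration. The t₂g⁶e_g³ configuration has an unevenly filled e_g set; the Jahn–Teller theorem predicts a tetragonal distortion (typically axial elongation) to lift the degeneracy.
[Co(NCS)₆]⁴−: Ligand charges: each isothiocyanate is −1. With an overall charge of −4 the cobalt centre must be in the +2 oxidation state. Cobalt is a group-9 element; Co(II) is therefore d⁷. Isothiocyanate is a weak-field ligand for a first-row metal, so the complex is high-spin. The d⁷ configuration leaves the e_g set evenly filled (or empty) — no strong Jahn–Teller driving force.

[Cu(py)₆]²⁺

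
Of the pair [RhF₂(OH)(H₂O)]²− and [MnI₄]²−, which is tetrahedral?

[MnI₄]²−

For [RhF₂(OH)(H₂O)]²−: Summing ligand charges against the −2 overall charge gives an oxidation state of +1 for rhodium. Rh sits in group 9, so the d-electron count is 9 − 1 = 8. A 4d d⁸ ion has a large crystal-field splitting; square planar leaves the high-energy d_{x²−y²} orbital empty and maximises CFSE. → square planar.
For [MnI₄]²−: Summing ligand charges against the −2 overall charge gives an oxidation state of +2 for manganese. Manganese is a group-7 element; Mn(II) is therefore d⁵. A high-spin d⁵ ion has zero CFSE in either geometry, so four ligands adopt the sterically favoured tetrahedral geometry. → tetrahedral.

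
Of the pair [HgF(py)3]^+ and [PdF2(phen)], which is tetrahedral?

[HgF(py)3]^+

For [HgF(py)3]^+: Each fluoride is −1; pyridine is neutral; balancing the +1 overall charge requires Hg(II). Group 12 minus oxidation state 2 gives a d¹⁰ configuration. A d¹⁰ ion has no crystal-field stabilisation preference between square planar and tetrahedral, so four ligands adopt the sterically favoured tetrahedral geometry. → tetrahedral.
For [PdF2(phen)]: Summing ligand charges against the 0 overall charge gives an oxidation state of +2 for palladium. Palladium is a group-10 element; Pd(II) is therefore d⁸. A 4d d⁸ ion has a large crystal-field splitting; square planar leaves the high-energy d_{x²−y²} orbital empty and maximises CFSE. → square planar.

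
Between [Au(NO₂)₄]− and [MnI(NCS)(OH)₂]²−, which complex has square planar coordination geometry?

[Au(NO₂)₄]−

For [Au(NO₂)₄]−: Ligand charges: each nitro (N-bound nitrite) is −1. With an overall charge of −1 the gold centre must be in the +3 oxidation state. Group 11 minus oxidation state 3 gives a d⁸ configuration. A 5d d⁸ ion has a large crystal-field splitting; square planar leaves the high-energy d_{x²−y²} orbital empty and maximises CFSE. → square planar.
For [MnI(NCS)(OH)₂]²−: Ligand charges: each iodide is −1; each isothiocyanate is −1; each hydroxide is −1. With an overall charge of −2 the manganese centre must be in the +2 oxidation state. Manganese is a group-7 element; Mn(II) is therefore d⁵. A high-spin d⁵ ion has zero CFSE in either geometry, so four ligands adopt the sterically favoured tetrahedral geometry. → tetrahedral.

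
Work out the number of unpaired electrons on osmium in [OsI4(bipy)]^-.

Ligand charges: each iodide is −1; 2,2′-bipyridine is neutral. With an overall charge of −1 the osmium centre must be in the +3 oxidation state.
Group 8 minus oxidation state 3 gives a d⁵ configuration.
Counting donor atoms: 4×iodide (monodentate) → 4 donors; 1×2,2′-bipyridine (bidentate) → 2 donors. Coordination number = 6.
The spin state decides the count: a 5d ion has a large Δₒ and is invariably low-spin.
An octahedral low-spin d⁵ ion is t₂g⁵e_g⁰, giving 1 unpaired electron.

1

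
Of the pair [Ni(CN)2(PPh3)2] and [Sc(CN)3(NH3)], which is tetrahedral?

For [Ni(CN)2(PPh3)2]: Summing ligand charges against the 0 overall charge gives an oxidation state of +2 for nickel. Ni sits in group 10, so the d-electron count is 10 − 2 = 8. Cyanide and triphenylphosphine are strong-field ligands (high in the spectrochemical series). A 3d d⁸ ion with strong-field ligands gains enough CFSE to favour square planar over tetrahedral. → square planar.
For [Sc(CN)3(NH3)]: Ligand charges: each cyanide is −1; ammonia is neutral. With an overall charge of 0 the scandium centre must be in the +3 oxidation state. Sc sits in group 3, so the d-electron count is 3 − 3 = 0. A d⁰ ion has no crystal-field stabilisation preference between square planar and tetrahedral, so four ligands adopt the sterically favoured tetrahedral geometry. → tetrahedral.

[Sc(CN)3(NH3)]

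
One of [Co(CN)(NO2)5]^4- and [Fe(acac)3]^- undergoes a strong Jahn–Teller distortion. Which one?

[Co(CN)(NO2)5]^4-: Each cyanide is −1; each nitro (N-bound nitrite) is −1; balancing the −4 overall charge requires Co(II). Cobalt is a group-9 element; Co(II) is therefore d⁷. Cyanide and nitro (N-bound nitrite) are strong-field ligands (high in the spectrochemical series) for a first-row metal, so the complex is low-spin. The t₂g⁶e_g¹ (low-spin) configuration has an unevenly filled e_g set; the Jahn–Teller theorem predicts a tetragonal distortion (typically axial elongation) to lift the degeneracy.
[Fe(acac)3]^-: Ligand charges: each acetylacetonate is −1. With an overall charge of −1 the iron centre must be in the +2 oxidation state. Fe sits in group 8, so the d-electron count is 8 − 2 = 6. Acetylacetonate is a weak-field ligand for a first-row metal, so the complex is high-spin. The d⁶ configuration leaves the e_g set evenly filled (or empty) — no strong Jahn–Teller driving force.

[Co(CN)(NO2)5]^4-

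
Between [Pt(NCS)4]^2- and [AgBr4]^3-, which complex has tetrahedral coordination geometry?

For [Pt(NCS)4]^2-: Each isothiocyanate is −1; balancing the −2 overall charge requires Pt(II). Group 10 minus oxidation state 2 gives a d⁸ configuration. A 5d d⁸ ion has a large crystal-field splitting; square planar leaves the high-energy d_{x²−y²} orbital empty and maximises CFSE. → square planar.
For [AgBr4]^3-: Each bromide is −1; balancing the −3 overall charge requires Ag(I). Ag sits in group 11, so the d-electron count is 11 − 1 = 10. A d¹⁰ ion has no crystal-field stabilisation preference between square planar and tetrahedral, so four ligands adopt the sterically favoured tetrahedral geometry. → tetrahedral.

[AgBr4]^3-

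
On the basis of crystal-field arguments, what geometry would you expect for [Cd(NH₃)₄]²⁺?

tetrahedral

Summing ligand charges against the +2 overall charge gives an oxidation state of +2 for cadmium.
Cadmium is a group-12 element; Cd(II) is therefore d¹⁰.
With 4 monodentate ligands the coordination number is 4.
A d¹⁰ ion has no crystal-field stabilisation preference between square planar and tetrahedral, so four ligands adopt the sterically favoured tetrahedral geometry.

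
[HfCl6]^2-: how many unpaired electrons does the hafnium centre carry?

Each chloride is −1; balancing the −2 overall charge requires Hf(IV).
Hafnium is a group-4 element; Hf(IV) is therefore d⁰.
In an octahedral field the d⁰ configuration is t₂g⁰e_g⁰, giving 0 unpaired electrons.

0 unpaired electrons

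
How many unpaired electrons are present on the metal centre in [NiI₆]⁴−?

Summing ligand charges against the −4 overall charge gives an oxidation state of +2 for nickel.
Group 10 minus oxidation state 2 gives a d⁸ configuration.
In an octahedral field the d⁸ configuration is t₂g⁶e_g² (only one arrangement possible), giving 2 unpaired electrons.

2 unpaired electrons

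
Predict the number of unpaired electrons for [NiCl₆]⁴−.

2

Ligand charges: each chloride is −1. With an overall charge of −4 the nickel centre must be in the +2 oxidation state.
Nickel is a group-10 element; Ni(II) is therefore d⁸.
In an octahedral field the d⁸ configuration is t₂g⁶e_g² (only one arrangement possible), giving 2 unpaired electrons.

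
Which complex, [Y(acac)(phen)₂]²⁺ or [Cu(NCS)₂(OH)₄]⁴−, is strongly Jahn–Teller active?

[Cu(NCS)₂(OH)₄]⁴−

[Y(acac)(phen)₂]²⁺: Summing ligand charges against the +2 overall charge gives an oxidation state of +3 for yttrium. Group 3 minus oxidation state 3 gives a d⁰ configuration. The d⁰ configuration leaves the e_g set evenly filled (or empty) — no strong Jahn–Teller driving force.
[Cu(NCS)₂(OH)₄]⁴−: Each isothiocyanate is −1; each hydroxide is −1; balancing the −4 overall charge requires Cu(II). Copper is a group-11 element; Cu(II) is therefore d⁹. The t₂g⁶e_g³ configuration has an unevenly filled e_g set; the Jahn–Teller theorem predicts a tetragonal distortion (typically axial elongation) to lift the degeneracy.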